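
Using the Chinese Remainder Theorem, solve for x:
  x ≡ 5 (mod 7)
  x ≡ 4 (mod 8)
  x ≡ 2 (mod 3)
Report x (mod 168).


Moduli 7, 8, 3 are pairwise coprime; by CRT there is a unique solution modulo M = 7 · 8 · 3 = 168.
Solve pairwise, accumulating the modulus:
  Start with x ≡ 5 (mod 7).
  Combine with x ≡ 4 (mod 8): since gcd(7, 8) = 1, we get a unique residue mod 56.
    Write x = 5 + 7·t and substitute into x ≡ 4 (mod 8): 7·t ≡ 4 − 5 = -1 (mod 8).
    Reduce coefficients mod 8: 7·t ≡ 7 (mod 8).
    The inverse of 7 mod 8 is 7 (since 7·7 = 49 = 6·8 + 1), so t ≡ 7·7 = 49 ≡ 1 (mod 8).
    Then x = 5 + 7·1 = 12, valid modulo lcm(7, 8) = 56: x ≡ 12 (mod 56).
  Combine with x ≡ 2 (mod 3): since gcd(56, 3) = 1, we get a unique residue mod 168.
    Write x = 12 + 56·t and substitute into x ≡ 2 (mod 3): 56·t ≡ 2 − 12 = -10 (mod 3).
    Reduce coefficients mod 3: 2·t ≡ 2 (mod 3).
    The inverse of 2 mod 3 is 2 (since 2·2 = 4 = 1·3 + 1), so t ≡ 2·2 = 4 ≡ 1 (mod 3).
    Then x = 12 + 56·1 = 68, valid modulo lcm(56, 3) = 168: x ≡ 68 (mod 168).
Verify: 68 mod 7 = 5 ✓, 68 mod 8 = 4 ✓, 68 mod 3 = 2 ✓.

x ≡ 68 (mod 168).


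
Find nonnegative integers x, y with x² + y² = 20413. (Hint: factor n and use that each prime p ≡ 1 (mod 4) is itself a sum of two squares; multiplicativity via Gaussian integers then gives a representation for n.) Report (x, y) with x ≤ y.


Step 1: Factor n = 20413 = 137 · 149.
Step 2: Check the mod-4 condition on each prime factor: 137 ≡ 1 (mod 4), exponent 1; 149 ≡ 1 (mod 4), exponent 1.
All primes ≡ 3 (mod 4) appear to even exponent (or don't appear), so by the two-squares theorem n IS expressible as a sum of two squares.
Step 3: Build a representation. Here n = 137 · 149 is a product of primes ≡ 1 (mod 4). Each prime p ≡ 1 (mod 4) is itself a sum of two squares; find a² by testing p − a² for a perfect square:
  137: 137 − 1² = 136, 137 − 2² = 133, 137 − 3² = 128, 137 − 4² = 121 = 11² ⇒ 137 = 4² + 11².
  149: 149 − 1² = 148, 149 − 2² = 145, 149 − 3² = 140, 149 − 4² = 133, 149 − 5² = 124, 149 − 6² = 113, 149 − 7² = 100 = 10² ⇒ 149 = 7² + 10².
  Combine using the Brahmagupta–Fibonacci identity (a² + b²)(c² + d²) = (ac − bd)² + (ad + bc)² = (ac + bd)² + (ad − bc)²:
  137 · 149 = 20413: from (4² + 11²)(7² + 10²), take (4·7 − 11·10, 4·10 + 11·7) = (28 − 110, 40 + 77) = (-82, 117); dropping signs (only squares matter) gives (82, 117); check 82² + 117² = 6724 + 13689 = 20413 ✓.
Step 4: Order so x ≤ y and verify: 82² + 117² = 6724 + 13689 = 20413 = n. ✓

n = 20413 = 82² + 117² (one valid representation with x ≤ y).


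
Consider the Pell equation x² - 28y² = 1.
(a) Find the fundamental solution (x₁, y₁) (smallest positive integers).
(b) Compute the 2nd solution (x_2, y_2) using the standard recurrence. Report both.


Step 1: Find the fundamental solution (x₁, y₁) of x² - 28y² = 1.
  Expand √28 as a continued fraction. a₀ = ⌊√28⌋ = 5; iterate m_{k+1} = d_k·a_k − m_k, d_{k+1} = (28 − m_{k+1}²)/d_k, a_{k+1} = ⌊(a₀ + m_{k+1})/d_{k+1}⌋ (starting m₀ = 0, d₀ = 1), with convergents p_k = a_k·p_{k-1} + p_{k-2}, q_k = a_k·q_{k-1} + q_{k-2} (p₋₁ = 1, q₋₁ = 0):
  k = 0: a₀ = 5; p₀/q₀ = 5/1; p₀² − 28·q₀² = 25 − 28 = -3.
  k = 1: m = 5, d = 3, a = ⌊(5 + 5)/3⌋ = 3; p/q = (3·5 + 1)/(3·1 + 0) = 16/3; p² − 28·q² = 256 − 252 = 4.
  k = 2: m = 4, d = 4, a = ⌊(5 + 4)/4⌋ = 2; p/q = (2·16 + 5)/(2·3 + 1) = 37/7; p² − 28·q² = 1369 − 1372 = -3.
  k = 3: m = 4, d = 3, a = ⌊(5 + 4)/3⌋ = 3; p/q = (3·37 + 16)/(3·7 + 3) = 127/24; p² − 28·q² = 16129 − 16128 = 1.
  The first convergent with p² − 28·q² = 1 gives the fundamental solution (x₁, y₁) = (127, 24).
Step 2: Apply the recurrence (x_{n+1}, y_{n+1}) = (x₁x_n + 28y₁y_n, x₁y_n + y₁x_n) repeatedly.
  From (x_1, y_1) = (127, 24): x_2 = 127·127 + 28·24·24 = 32257; y_2 = 127·24 + 24·127 = 6096.
Step 3: Verify x_2² - 28·y_2² = 1040514049 - 1040514048 = 1 (should be 1). ✓

(x_1, y_1) = (127, 24); (x_2, y_2) = (32257, 6096).


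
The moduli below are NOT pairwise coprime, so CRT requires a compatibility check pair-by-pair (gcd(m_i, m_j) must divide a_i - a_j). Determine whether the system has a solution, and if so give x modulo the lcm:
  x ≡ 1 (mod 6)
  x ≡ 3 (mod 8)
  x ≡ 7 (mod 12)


Moduli 6, 8, 12 are not pairwise coprime, so CRT works modulo lcm(m_i) when all pairwise compatibility conditions hold.
Pairwise compatibility: gcd(m_i, m_j) must divide a_i - a_j for every pair.
Merge one congruence at a time:
  Start: x ≡ 1 (mod 6).
  Combine with x ≡ 3 (mod 8): gcd(6, 8) = 2; 3 - 1 = 2, which IS divisible by 2, so compatible.
    Write x = 1 + 6·t and substitute into x ≡ 3 (mod 8): 6·t ≡ 3 − 1 = 2 (mod 8).
    Divide the congruence (and modulus) by g = 2: 3·t ≡ 1 (mod 4).
    The inverse of 3 mod 4 is 3 (since 3·3 = 9 = 2·4 + 1), so t ≡ 3·1 = 3 ≡ 3 (mod 4).
    Then x = 1 + 6·3 = 19, valid modulo lcm(6, 8) = 24: x ≡ 19 (mod 24).
  Combine with x ≡ 7 (mod 12): gcd(24, 12) = 12; 7 - 19 = -12, which IS divisible by 12, so compatible.
    Write x = 19 + 24·t and substitute into x ≡ 7 (mod 12): 24·t ≡ 7 − 19 = -12 (mod 12).
    Divide the congruence (and modulus) by g = 12: 2·t ≡ -1 (mod 1).
    Modulo 1 every t works; take t = 0.
    Then x = 19 + 24·0 = 19, valid modulo lcm(24, 12) = 24: x ≡ 19 (mod 24).
Verify: 19 mod 6 = 1, 19 mod 8 = 3, 19 mod 12 = 7.

x ≡ 19 (mod 24).


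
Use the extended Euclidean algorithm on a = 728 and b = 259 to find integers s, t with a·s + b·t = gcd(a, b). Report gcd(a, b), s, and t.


Euclidean algorithm on (728, 259) — divide until remainder is 0:
  728 = 2 · 259 + 210
  259 = 1 · 210 + 49
  210 = 4 · 49 + 14
  49 = 3 · 14 + 7
  14 = 2 · 7 + 0
gcd(728, 259) = 7.
Track Bezout coefficients alongside the remainders: start with r₀ = 728 = a·1 + b·0 (s = 1, t = 0) and r₁ = 259 = a·0 + b·1 (s = 0, t = 1); each new remainder r_{k+1} = r_{k-1} − q_k·r_k inherits s_{k+1} = s_{k-1} − q_k·s_k, t_{k+1} = t_{k-1} − q_k·t_k, so r_k = a·s_k + b·t_k at every step:
  q = 2: r = 210, s = 1 − 2·0 = 1, t = 0 − 2·1 = -2  (check: 728·1 + 259·(-2) = 210)
  q = 1: r = 49, s = 0 − 1·1 = -1, t = 1 − 1·(-2) = 3  (check: 728·(-1) + 259·3 = 49)
  q = 4: r = 14, s = 1 − 4·(-1) = 5, t = -2 − 4·3 = -14  (check: 728·5 + 259·(-14) = 14)
  q = 3: r = 7, s = -1 − 3·5 = -16, t = 3 − 3·(-14) = 45  (check: 728·(-16) + 259·45 = 7)
The row with r = 7 (the gcd) gives the Bezout coefficients s = -16, t = 45.
Result: 728 · (-16) + 259 · (45) = 7.

gcd(728, 259) = 7; s = -16, t = 45 (check: 728·(-16) + 259·45 = 7).


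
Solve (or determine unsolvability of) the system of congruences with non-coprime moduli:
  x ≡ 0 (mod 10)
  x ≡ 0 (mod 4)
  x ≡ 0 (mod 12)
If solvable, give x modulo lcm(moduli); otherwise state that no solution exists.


Moduli 10, 4, 12 are not pairwise coprime, so CRT works modulo lcm(m_i) when all pairwise compatibility conditions hold.
Pairwise compatibility: gcd(m_i, m_j) must divide a_i - a_j for every pair.
Merge one congruence at a time:
  Start: x ≡ 0 (mod 10).
  Combine with x ≡ 0 (mod 4): gcd(10, 4) = 2; 0 - 0 = 0, which IS divisible by 2, so compatible.
    Write x = 0 + 10·t and substitute into x ≡ 0 (mod 4): 10·t ≡ 0 − 0 = 0 (mod 4).
    Divide the congruence (and modulus) by g = 2: 5·t ≡ 0 (mod 2).
    Reduce coefficients mod 2: 1·t ≡ 0 (mod 2).
    So t ≡ 0 (mod 2).
    Then x = 0 + 10·0 = 0, valid modulo lcm(10, 4) = 20: x ≡ 0 (mod 20).
  Combine with x ≡ 0 (mod 12): gcd(20, 12) = 4; 0 - 0 = 0, which IS divisible by 4, so compatible.
    Write x = 0 + 20·t and substitute into x ≡ 0 (mod 12): 20·t ≡ 0 − 0 = 0 (mod 12).
    Divide the congruence (and modulus) by g = 4: 5·t ≡ 0 (mod 3).
    Reduce coefficients mod 3: 2·t ≡ 0 (mod 3).
    The inverse of 2 mod 3 is 2 (since 2·2 = 4 = 1·3 + 1), so t ≡ 2·0 = 0 ≡ 0 (mod 3).
    Then x = 0 + 20·0 = 0, valid modulo lcm(20, 12) = 60: x ≡ 0 (mod 60).
Verify: 0 mod 10 = 0, 0 mod 4 = 0, 0 mod 12 = 0.

x ≡ 0 (mod 60).


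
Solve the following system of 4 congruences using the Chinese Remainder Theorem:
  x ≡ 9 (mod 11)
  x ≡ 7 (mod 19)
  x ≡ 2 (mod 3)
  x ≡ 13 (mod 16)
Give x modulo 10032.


Product of moduli M = 11 · 19 · 3 · 16 = 10032.
Merge one congruence at a time:
  Start: x ≡ 9 (mod 11).
  Combine with x ≡ 7 (mod 19); new modulus lcm = 209.
    Write x = 9 + 11·t and substitute into x ≡ 7 (mod 19): 11·t ≡ 7 − 9 = -2 (mod 19).
    Reduce coefficients mod 19: 11·t ≡ 17 (mod 19).
    The inverse of 11 mod 19 is 7 (since 11·7 = 77 = 4·19 + 1), so t ≡ 7·17 = 119 ≡ 5 (mod 19).
    Then x = 9 + 11·5 = 64, valid modulo lcm(11, 19) = 209: x ≡ 64 (mod 209).
  Combine with x ≡ 2 (mod 3); new modulus lcm = 627.
    Write x = 64 + 209·t and substitute into x ≡ 2 (mod 3): 209·t ≡ 2 − 64 = -62 (mod 3).
    Reduce coefficients mod 3: 2·t ≡ 1 (mod 3).
    The inverse of 2 mod 3 is 2 (since 2·2 = 4 = 1·3 + 1), so t ≡ 2·1 = 2 ≡ 2 (mod 3).
    Then x = 64 + 209·2 = 482, valid modulo lcm(209, 3) = 627: x ≡ 482 (mod 627).
  Combine with x ≡ 13 (mod 16); new modulus lcm = 10032.
    Write x = 482 + 627·t and substitute into x ≡ 13 (mod 16): 627·t ≡ 13 − 482 = -469 (mod 16).
    Reduce coefficients mod 16: 3·t ≡ 11 (mod 16).
    The inverse of 3 mod 16 is 11 (since 3·11 = 33 = 2·16 + 1), so t ≡ 11·11 = 121 ≡ 9 (mod 16).
    Then x = 482 + 627·9 = 6125, valid modulo lcm(627, 16) = 10032: x ≡ 6125 (mod 10032).
Verify against each original: 6125 mod 11 = 9, 6125 mod 19 = 7, 6125 mod 3 = 2, 6125 mod 16 = 13.

x ≡ 6125 (mod 10032).


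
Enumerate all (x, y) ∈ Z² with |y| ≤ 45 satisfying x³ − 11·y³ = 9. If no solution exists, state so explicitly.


The equation is x³ - 11y³ = 9. For fixed y, x³ = 11·y³ + 9, so a solution requires the RHS to be a perfect cube.
Strategy: iterate y from -45 to 45, compute RHS = 11·y³ + 9, and check whether it is a (positive or negative) perfect cube.
Check small values of y:
  y = 0: RHS = 9 is not a perfect cube.
  y = 1: RHS = 20 is not a perfect cube.
  y = -1: RHS = -2 is not a perfect cube.
  y = 2: RHS = 97 is not a perfect cube.
  y = -2: RHS = -79 is not a perfect cube.
  y = 3: RHS = 306 is not a perfect cube.
  y = -3: RHS = -288 is not a perfect cube.
Continuing the search up to |y| = 45 finds no solutions either.
No (x, y) in the scanned range satisfies the equation.

No integer solutions with |y| ≤ 45.


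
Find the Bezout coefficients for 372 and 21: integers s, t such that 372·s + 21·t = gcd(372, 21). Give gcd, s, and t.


Euclidean algorithm on (372, 21) — divide until remainder is 0:
  372 = 17 · 21 + 15
  21 = 1 · 15 + 6
  15 = 2 · 6 + 3
  6 = 2 · 3 + 0
gcd(372, 21) = 3.
Track Bezout coefficients alongside the remainders: start with r₀ = 372 = a·1 + b·0 (s = 1, t = 0) and r₁ = 21 = a·0 + b·1 (s = 0, t = 1); each new remainder r_{k+1} = r_{k-1} − q_k·r_k inherits s_{k+1} = s_{k-1} − q_k·s_k, t_{k+1} = t_{k-1} − q_k·t_k, so r_k = a·s_k + b·t_k at every step:
  q = 17: r = 15, s = 1 − 17·0 = 1, t = 0 − 17·1 = -17  (check: 372·1 + 21·(-17) = 15)
  q = 1: r = 6, s = 0 − 1·1 = -1, t = 1 − 1·(-17) = 18  (check: 372·(-1) + 21·18 = 6)
  q = 2: r = 3, s = 1 − 2·(-1) = 3, t = -17 − 2·18 = -53  (check: 372·3 + 21·(-53) = 3)
The row with r = 3 (the gcd) gives the Bezout coefficients s = 3, t = -53.
Result: 372 · (3) + 21 · (-53) = 3.

gcd(372, 21) = 3; s = 3, t = -53 (check: 372·3 + 21·(-53) = 3).


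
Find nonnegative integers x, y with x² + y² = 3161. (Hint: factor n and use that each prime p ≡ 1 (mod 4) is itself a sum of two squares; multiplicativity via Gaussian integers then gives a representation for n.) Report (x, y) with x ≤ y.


Step 1: Factor n = 3161 = 29 · 109.
Step 2: Check the mod-4 condition on each prime factor: 29 ≡ 1 (mod 4), exponent 1; 109 ≡ 1 (mod 4), exponent 1.
All primes ≡ 3 (mod 4) appear to even exponent (or don't appear), so by the two-squares theorem n IS expressible as a sum of two squares.
Step 3: Build a representation. Here n = 29 · 109 is a product of primes ≡ 1 (mod 4). Each prime p ≡ 1 (mod 4) is itself a sum of two squares; find a² by testing p − a² for a perfect square:
  29: 29 − 1² = 28, 29 − 2² = 25 = 5² ⇒ 29 = 2² + 5².
  109: 109 − 1² = 108, 109 − 2² = 105, 109 − 3² = 100 = 10² ⇒ 109 = 3² + 10².
  Combine using the Brahmagupta–Fibonacci identity (a² + b²)(c² + d²) = (ac − bd)² + (ad + bc)² = (ac + bd)² + (ad − bc)²:
  29 · 109 = 3161: from (2² + 5²)(3² + 10²), take (2·3 − 5·10, 2·10 + 5·3) = (6 − 50, 20 + 15) = (-44, 35); dropping signs (only squares matter) gives (44, 35); check 44² + 35² = 1936 + 1225 = 3161 ✓.
Step 4: Order so x ≤ y and verify: 35² + 44² = 1225 + 1936 = 3161 = n. ✓

n = 3161 = 35² + 44² (one valid representation with x ≤ y).


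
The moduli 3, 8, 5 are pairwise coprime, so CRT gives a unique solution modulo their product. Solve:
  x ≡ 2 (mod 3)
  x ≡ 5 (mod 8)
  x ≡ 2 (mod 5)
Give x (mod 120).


Moduli 3, 8, 5 are pairwise coprime; by CRT there is a unique solution modulo M = 3 · 8 · 5 = 120.
Solve pairwise, accumulating the modulus:
  Start with x ≡ 2 (mod 3).
  Combine with x ≡ 5 (mod 8): since gcd(3, 8) = 1, we get a unique residue mod 24.
    Write x = 2 + 3·t and substitute into x ≡ 5 (mod 8): 3·t ≡ 5 − 2 = 3 (mod 8).
    The inverse of 3 mod 8 is 3 (since 3·3 = 9 = 1·8 + 1), so t ≡ 3·3 = 9 ≡ 1 (mod 8).
    Then x = 2 + 3·1 = 5, valid modulo lcm(3, 8) = 24: x ≡ 5 (mod 24).
  Combine with x ≡ 2 (mod 5): since gcd(24, 5) = 1, we get a unique residue mod 120.
    Write x = 5 + 24·t and substitute into x ≡ 2 (mod 5): 24·t ≡ 2 − 5 = -3 (mod 5).
    Reduce coefficients mod 5: 4·t ≡ 2 (mod 5).
    The inverse of 4 mod 5 is 4 (since 4·4 = 16 = 3·5 + 1), so t ≡ 4·2 = 8 ≡ 3 (mod 5).
    Then x = 5 + 24·3 = 77, valid modulo lcm(24, 5) = 120: x ≡ 77 (mod 120).
Verify: 77 mod 3 = 2 ✓, 77 mod 8 = 5 ✓, 77 mod 5 = 2 ✓.

x ≡ 77 (mod 120).


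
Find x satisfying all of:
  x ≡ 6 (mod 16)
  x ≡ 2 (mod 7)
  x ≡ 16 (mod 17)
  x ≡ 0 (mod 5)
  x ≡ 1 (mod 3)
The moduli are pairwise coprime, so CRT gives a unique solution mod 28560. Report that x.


Product of moduli M = 16 · 7 · 17 · 5 · 3 = 28560.
Merge one congruence at a time:
  Start: x ≡ 6 (mod 16).
  Combine with x ≡ 2 (mod 7); new modulus lcm = 112.
    Write x = 6 + 16·t and substitute into x ≡ 2 (mod 7): 16·t ≡ 2 − 6 = -4 (mod 7).
    Reduce coefficients mod 7: 2·t ≡ 3 (mod 7).
    The inverse of 2 mod 7 is 4 (since 2·4 = 8 = 1·7 + 1), so t ≡ 4·3 = 12 ≡ 5 (mod 7).
    Then x = 6 + 16·5 = 86, valid modulo lcm(16, 7) = 112: x ≡ 86 (mod 112).
  Combine with x ≡ 16 (mod 17); new modulus lcm = 1904.
    Write x = 86 + 112·t and substitute into x ≡ 16 (mod 17): 112·t ≡ 16 − 86 = -70 (mod 17).
    Reduce coefficients mod 17: 10·t ≡ 15 (mod 17).
    The inverse of 10 mod 17 is 12 (since 10·12 = 120 = 7·17 + 1), so t ≡ 12·15 = 180 ≡ 10 (mod 17).
    Then x = 86 + 112·10 = 1206, valid modulo lcm(112, 17) = 1904: x ≡ 1206 (mod 1904).
  Combine with x ≡ 0 (mod 5); new modulus lcm = 9520.
    Write x = 1206 + 1904·t and substitute into x ≡ 0 (mod 5): 1904·t ≡ 0 − 1206 = -1206 (mod 5).
    Reduce coefficients mod 5: 4·t ≡ 4 (mod 5).
    The inverse of 4 mod 5 is 4 (since 4·4 = 16 = 3·5 + 1), so t ≡ 4·4 = 16 ≡ 1 (mod 5).
    Then x = 1206 + 1904·1 = 3110, valid modulo lcm(1904, 5) = 9520: x ≡ 3110 (mod 9520).
  Combine with x ≡ 1 (mod 3); new modulus lcm = 28560.
    Write x = 3110 + 9520·t and substitute into x ≡ 1 (mod 3): 9520·t ≡ 1 − 3110 = -3109 (mod 3).
    Reduce coefficients mod 3: 1·t ≡ 2 (mod 3).
    So t ≡ 2 (mod 3).
    Then x = 3110 + 9520·2 = 22150, valid modulo lcm(9520, 3) = 28560: x ≡ 22150 (mod 28560).
Verify against each original: 22150 mod 16 = 6, 22150 mod 7 = 2, 22150 mod 17 = 16, 22150 mod 5 = 0, 22150 mod 3 = 1.

x ≡ 22150 (mod 28560).


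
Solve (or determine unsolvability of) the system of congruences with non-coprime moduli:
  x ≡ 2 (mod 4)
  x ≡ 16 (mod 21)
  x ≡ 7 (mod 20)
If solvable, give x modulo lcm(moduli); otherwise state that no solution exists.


Moduli 4, 21, 20 are not pairwise coprime, so CRT works modulo lcm(m_i) when all pairwise compatibility conditions hold.
Pairwise compatibility: gcd(m_i, m_j) must divide a_i - a_j for every pair.
Merge one congruence at a time:
  Start: x ≡ 2 (mod 4).
  Combine with x ≡ 16 (mod 21): gcd(4, 21) = 1; 16 - 2 = 14, which IS divisible by 1, so compatible.
    Write x = 2 + 4·t and substitute into x ≡ 16 (mod 21): 4·t ≡ 16 − 2 = 14 (mod 21).
    The inverse of 4 mod 21 is 16 (since 4·16 = 64 = 3·21 + 1), so t ≡ 16·14 = 224 ≡ 14 (mod 21).
    Then x = 2 + 4·14 = 58, valid modulo lcm(4, 21) = 84: x ≡ 58 (mod 84).
  Combine with x ≡ 7 (mod 20): gcd(84, 20) = 4, and 7 - 58 = -51 is NOT divisible by 4.
    ⇒ system is inconsistent (no integer solution).

No solution (the system is inconsistent).


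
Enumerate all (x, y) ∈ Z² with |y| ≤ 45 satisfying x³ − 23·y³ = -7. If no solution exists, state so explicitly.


The equation is x³ - 23y³ = -7. For fixed y, x³ = 23·y³ − 7, so a solution requires the RHS to be a perfect cube.
Strategy: iterate y from -45 to 45, compute RHS = 23·y³ − 7, and check whether it is a (positive or negative) perfect cube.
Check small values of y:
  y = 0: RHS = -7 is not a perfect cube.
  y = 1: RHS = 16 is not a perfect cube.
  y = -1: RHS = -30 is not a perfect cube.
  y = 2: RHS = 177 is not a perfect cube.
  y = -2: RHS = -191 is not a perfect cube.
  y = 3: RHS = 614 is not a perfect cube.
  y = -3: RHS = -628 is not a perfect cube.
Continuing the search up to |y| = 45 finds no solutions either.
No (x, y) in the scanned range satisfies the equation.

No integer solutions with |y| ≤ 45.


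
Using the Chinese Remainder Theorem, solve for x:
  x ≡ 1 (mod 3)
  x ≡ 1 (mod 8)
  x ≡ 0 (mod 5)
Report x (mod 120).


Moduli 3, 8, 5 are pairwise coprime; by CRT there is a unique solution modulo M = 3 · 8 · 5 = 120.
Solve pairwise, accumulating the modulus:
  Start with x ≡ 1 (mod 3).
  Combine with x ≡ 1 (mod 8): since gcd(3, 8) = 1, we get a unique residue mod 24.
    Write x = 1 + 3·t and substitute into x ≡ 1 (mod 8): 3·t ≡ 1 − 1 = 0 (mod 8).
    The inverse of 3 mod 8 is 3 (since 3·3 = 9 = 1·8 + 1), so t ≡ 3·0 = 0 ≡ 0 (mod 8).
    Then x = 1 + 3·0 = 1, valid modulo lcm(3, 8) = 24: x ≡ 1 (mod 24).
  Combine with x ≡ 0 (mod 5): since gcd(24, 5) = 1, we get a unique residue mod 120.
    Write x = 1 + 24·t and substitute into x ≡ 0 (mod 5): 24·t ≡ 0 − 1 = -1 (mod 5).
    Reduce coefficients mod 5: 4·t ≡ 4 (mod 5).
    The inverse of 4 mod 5 is 4 (since 4·4 = 16 = 3·5 + 1), so t ≡ 4·4 = 16 ≡ 1 (mod 5).
    Then x = 1 + 24·1 = 25, valid modulo lcm(24, 5) = 120: x ≡ 25 (mod 120).
Verify: 25 mod 3 = 1 ✓, 25 mod 8 = 1 ✓, 25 mod 5 = 0 ✓.

x ≡ 25 (mod 120).


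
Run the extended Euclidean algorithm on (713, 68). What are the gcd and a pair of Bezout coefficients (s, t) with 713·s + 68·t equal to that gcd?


Euclidean algorithm on (713, 68) — divide until remainder is 0:
  713 = 10 · 68 + 33
  68 = 2 · 33 + 2
  33 = 16 · 2 + 1
  2 = 2 · 1 + 0
gcd(713, 68) = 1.
Track Bezout coefficients alongside the remainders: start with r₀ = 713 = a·1 + b·0 (s = 1, t = 0) and r₁ = 68 = a·0 + b·1 (s = 0, t = 1); each new remainder r_{k+1} = r_{k-1} − q_k·r_k inherits s_{k+1} = s_{k-1} − q_k·s_k, t_{k+1} = t_{k-1} − q_k·t_k, so r_k = a·s_k + b·t_k at every step:
  q = 10: r = 33, s = 1 − 10·0 = 1, t = 0 − 10·1 = -10  (check: 713·1 + 68·(-10) = 33)
  q = 2: r = 2, s = 0 − 2·1 = -2, t = 1 − 2·(-10) = 21  (check: 713·(-2) + 68·21 = 2)
  q = 16: r = 1, s = 1 − 16·(-2) = 33, t = -10 − 16·21 = -346  (check: 713·33 + 68·(-346) = 1)
The row with r = 1 (the gcd) gives the Bezout coefficients s = 33, t = -346.
Result: 713 · (33) + 68 · (-346) = 1.

gcd(713, 68) = 1; s = 33, t = -346 (check: 713·33 + 68·(-346) = 1).


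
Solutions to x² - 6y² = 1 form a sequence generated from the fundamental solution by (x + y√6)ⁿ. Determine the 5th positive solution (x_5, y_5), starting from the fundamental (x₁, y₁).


Step 1: Find the fundamental solution (x₁, y₁) of x² - 6y² = 1.
  Expand √6 as a continued fraction. a₀ = ⌊√6⌋ = 2; iterate m_{k+1} = d_k·a_k − m_k, d_{k+1} = (6 − m_{k+1}²)/d_k, a_{k+1} = ⌊(a₀ + m_{k+1})/d_{k+1}⌋ (starting m₀ = 0, d₀ = 1), with convergents p_k = a_k·p_{k-1} + p_{k-2}, q_k = a_k·q_{k-1} + q_{k-2} (p₋₁ = 1, q₋₁ = 0):
  k = 0: a₀ = 2; p₀/q₀ = 2/1; p₀² − 6·q₀² = 4 − 6 = -2.
  k = 1: m = 2, d = 2, a = ⌊(2 + 2)/2⌋ = 2; p/q = (2·2 + 1)/(2·1 + 0) = 5/2; p² − 6·q² = 25 − 24 = 1.
  The first convergent with p² − 6·q² = 1 gives the fundamental solution (x₁, y₁) = (5, 2).
Step 2: Apply the recurrence (x_{n+1}, y_{n+1}) = (x₁x_n + 6y₁y_n, x₁y_n + y₁x_n) repeatedly.
  From (x_1, y_1) = (5, 2): x_2 = 5·5 + 6·2·2 = 49; y_2 = 5·2 + 2·5 = 20.
  From (x_2, y_2) = (49, 20): x_3 = 5·49 + 6·2·20 = 485; y_3 = 5·20 + 2·49 = 198.
  From (x_3, y_3) = (485, 198): x_4 = 5·485 + 6·2·198 = 4801; y_4 = 5·198 + 2·485 = 1960.
  From (x_4, y_4) = (4801, 1960): x_5 = 5·4801 + 6·2·1960 = 47525; y_5 = 5·1960 + 2·4801 = 19402.
Step 3: Verify x_5² - 6·y_5² = 2258625625 - 2258625624 = 1 (should be 1). ✓

(x_1, y_1) = (5, 2); (x_5, y_5) = (47525, 19402).


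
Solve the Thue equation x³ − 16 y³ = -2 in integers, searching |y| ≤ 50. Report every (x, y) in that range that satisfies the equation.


The equation is x³ - 16y³ = -2. For fixed y, x³ = 16·y³ − 2, so a solution requires the RHS to be a perfect cube.
Strategy: iterate y from -50 to 50, compute RHS = 16·y³ − 2, and check whether it is a (positive or negative) perfect cube.
Check small values of y:
  y = 0: RHS = -2 is not a perfect cube.
  y = 1: RHS = 14 is not a perfect cube.
  y = -1: RHS = -18 is not a perfect cube.
  y = 2: RHS = 126 is not a perfect cube.
  y = -2: RHS = -130 is not a perfect cube.
  y = 3: RHS = 430 is not a perfect cube.
  y = -3: RHS = -434 is not a perfect cube.
Continuing the search up to |y| = 50 finds no solutions either.
No (x, y) in the scanned range satisfies the equation.

No integer solutions with |y| ≤ 50.


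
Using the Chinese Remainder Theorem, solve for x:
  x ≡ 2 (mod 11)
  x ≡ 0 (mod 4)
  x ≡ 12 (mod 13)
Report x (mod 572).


Moduli 11, 4, 13 are pairwise coprime; by CRT there is a unique solution modulo M = 11 · 4 · 13 = 572.
Solve pairwise, accumulating the modulus:
  Start with x ≡ 2 (mod 11).
  Combine with x ≡ 0 (mod 4): since gcd(11, 4) = 1, we get a unique residue mod 44.
    Write x = 2 + 11·t and substitute into x ≡ 0 (mod 4): 11·t ≡ 0 − 2 = -2 (mod 4).
    Reduce coefficients mod 4: 3·t ≡ 2 (mod 4).
    The inverse of 3 mod 4 is 3 (since 3·3 = 9 = 2·4 + 1), so t ≡ 3·2 = 6 ≡ 2 (mod 4).
    Then x = 2 + 11·2 = 24, valid modulo lcm(11, 4) = 44: x ≡ 24 (mod 44).
  Combine with x ≡ 12 (mod 13): since gcd(44, 13) = 1, we get a unique residue mod 572.
    Write x = 24 + 44·t and substitute into x ≡ 12 (mod 13): 44·t ≡ 12 − 24 = -12 (mod 13).
    Reduce coefficients mod 13: 5·t ≡ 1 (mod 13).
    The inverse of 5 mod 13 is 8 (since 5·8 = 40 = 3·13 + 1), so t ≡ 8·1 = 8 ≡ 8 (mod 13).
    Then x = 24 + 44·8 = 376, valid modulo lcm(44, 13) = 572: x ≡ 376 (mod 572).
Verify: 376 mod 11 = 2 ✓, 376 mod 4 = 0 ✓, 376 mod 13 = 12 ✓.

x ≡ 376 (mod 572).


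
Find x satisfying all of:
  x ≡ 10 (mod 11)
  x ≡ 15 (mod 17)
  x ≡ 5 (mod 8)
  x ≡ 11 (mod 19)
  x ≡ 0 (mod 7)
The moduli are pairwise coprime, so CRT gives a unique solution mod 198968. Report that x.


Product of moduli M = 11 · 17 · 8 · 19 · 7 = 198968.
Merge one congruence at a time:
  Start: x ≡ 10 (mod 11).
  Combine with x ≡ 15 (mod 17); new modulus lcm = 187.
    Write x = 10 + 11·t and substitute into x ≡ 15 (mod 17): 11·t ≡ 15 − 10 = 5 (mod 17).
    The inverse of 11 mod 17 is 14 (since 11·14 = 154 = 9·17 + 1), so t ≡ 14·5 = 70 ≡ 2 (mod 17).
    Then x = 10 + 11·2 = 32, valid modulo lcm(11, 17) = 187: x ≡ 32 (mod 187).
  Combine with x ≡ 5 (mod 8); new modulus lcm = 1496.
    Write x = 32 + 187·t and substitute into x ≡ 5 (mod 8): 187·t ≡ 5 − 32 = -27 (mod 8).
    Reduce coefficients mod 8: 3·t ≡ 5 (mod 8).
    The inverse of 3 mod 8 is 3 (since 3·3 = 9 = 1·8 + 1), so t ≡ 3·5 = 15 ≡ 7 (mod 8).
    Then x = 32 + 187·7 = 1341, valid modulo lcm(187, 8) = 1496: x ≡ 1341 (mod 1496).
  Combine with x ≡ 11 (mod 19); new modulus lcm = 28424.
    Write x = 1341 + 1496·t and substitute into x ≡ 11 (mod 19): 1496·t ≡ 11 − 1341 = -1330 (mod 19).
    Reduce coefficients mod 19: 14·t ≡ 0 (mod 19).
    The inverse of 14 mod 19 is 15 (since 14·15 = 210 = 11·19 + 1), so t ≡ 15·0 = 0 ≡ 0 (mod 19).
    Then x = 1341 + 1496·0 = 1341, valid modulo lcm(1496, 19) = 28424: x ≡ 1341 (mod 28424).
  Combine with x ≡ 0 (mod 7); new modulus lcm = 198968.
    Write x = 1341 + 28424·t and substitute into x ≡ 0 (mod 7): 28424·t ≡ 0 − 1341 = -1341 (mod 7).
    Reduce coefficients mod 7: 4·t ≡ 3 (mod 7).
    The inverse of 4 mod 7 is 2 (since 4·2 = 8 = 1·7 + 1), so t ≡ 2·3 = 6 ≡ 6 (mod 7).
    Then x = 1341 + 28424·6 = 171885, valid modulo lcm(28424, 7) = 198968: x ≡ 171885 (mod 198968).
Verify against each original: 171885 mod 11 = 10, 171885 mod 17 = 15, 171885 mod 8 = 5, 171885 mod 19 = 11, 171885 mod 7 = 0.

x ≡ 171885 (mod 198968).


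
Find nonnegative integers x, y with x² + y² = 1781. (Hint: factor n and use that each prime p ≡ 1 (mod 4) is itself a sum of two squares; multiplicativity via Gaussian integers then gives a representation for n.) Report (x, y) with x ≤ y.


Step 1: Factor n = 1781 = 13 · 137.
Step 2: Check the mod-4 condition on each prime factor: 13 ≡ 1 (mod 4), exponent 1; 137 ≡ 1 (mod 4), exponent 1.
All primes ≡ 3 (mod 4) appear to even exponent (or don't appear), so by the two-squares theorem n IS expressible as a sum of two squares.
Step 3: Build a representation. Here n = 13 · 137 is a product of primes ≡ 1 (mod 4). Each prime p ≡ 1 (mod 4) is itself a sum of two squares; find a² by testing p − a² for a perfect square:
  13: 13 − 1² = 12, 13 − 2² = 9 = 3² ⇒ 13 = 2² + 3².
  137: 137 − 1² = 136, 137 − 2² = 133, 137 − 3² = 128, 137 − 4² = 121 = 11² ⇒ 137 = 4² + 11².
  Combine using the Brahmagupta–Fibonacci identity (a² + b²)(c² + d²) = (ac − bd)² + (ad + bc)² = (ac + bd)² + (ad − bc)²:
  13 · 137 = 1781: from (2² + 3²)(4² + 11²), take (2·4 − 3·11, 2·11 + 3·4) = (8 − 33, 22 + 12) = (-25, 34); dropping signs (only squares matter) gives (25, 34); check 25² + 34² = 625 + 1156 = 1781 ✓.
Step 4: Order so x ≤ y and verify: 25² + 34² = 625 + 1156 = 1781 = n. ✓

n = 1781 = 25² + 34² (one valid representation with x ≤ y).


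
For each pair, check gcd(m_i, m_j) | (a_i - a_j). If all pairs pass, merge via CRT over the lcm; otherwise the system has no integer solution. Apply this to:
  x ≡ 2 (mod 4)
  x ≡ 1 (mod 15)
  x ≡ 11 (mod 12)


Moduli 4, 15, 12 are not pairwise coprime, so CRT works modulo lcm(m_i) when all pairwise compatibility conditions hold.
Pairwise compatibility: gcd(m_i, m_j) must divide a_i - a_j for every pair.
Merge one congruence at a time:
  Start: x ≡ 2 (mod 4).
  Combine with x ≡ 1 (mod 15): gcd(4, 15) = 1; 1 - 2 = -1, which IS divisible by 1, so compatible.
    Write x = 2 + 4·t and substitute into x ≡ 1 (mod 15): 4·t ≡ 1 − 2 = -1 (mod 15).
    Reduce coefficients mod 15: 4·t ≡ 14 (mod 15).
    The inverse of 4 mod 15 is 4 (since 4·4 = 16 = 1·15 + 1), so t ≡ 4·14 = 56 ≡ 11 (mod 15).
    Then x = 2 + 4·11 = 46, valid modulo lcm(4, 15) = 60: x ≡ 46 (mod 60).
  Combine with x ≡ 11 (mod 12): gcd(60, 12) = 12, and 11 - 46 = -35 is NOT divisible by 12.
    ⇒ system is inconsistent (no integer solution).

No solution (the system is inconsistent).


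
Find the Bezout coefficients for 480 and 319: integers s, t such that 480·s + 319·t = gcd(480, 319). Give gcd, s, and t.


Euclidean algorithm on (480, 319) — divide until remainder is 0:
  480 = 1 · 319 + 161
  319 = 1 · 161 + 158
  161 = 1 · 158 + 3
  158 = 52 · 3 + 2
  3 = 1 · 2 + 1
  2 = 2 · 1 + 0
gcd(480, 319) = 1.
Track Bezout coefficients alongside the remainders: start with r₀ = 480 = a·1 + b·0 (s = 1, t = 0) and r₁ = 319 = a·0 + b·1 (s = 0, t = 1); each new remainder r_{k+1} = r_{k-1} − q_k·r_k inherits s_{k+1} = s_{k-1} − q_k·s_k, t_{k+1} = t_{k-1} − q_k·t_k, so r_k = a·s_k + b·t_k at every step:
  q = 1: r = 161, s = 1 − 1·0 = 1, t = 0 − 1·1 = -1  (check: 480·1 + 319·(-1) = 161)
  q = 1: r = 158, s = 0 − 1·1 = -1, t = 1 − 1·(-1) = 2  (check: 480·(-1) + 319·2 = 158)
  q = 1: r = 3, s = 1 − 1·(-1) = 2, t = -1 − 1·2 = -3  (check: 480·2 + 319·(-3) = 3)
  q = 52: r = 2, s = -1 − 52·2 = -105, t = 2 − 52·(-3) = 158  (check: 480·(-105) + 319·158 = 2)
  q = 1: r = 1, s = 2 − 1·(-105) = 107, t = -3 − 1·158 = -161  (check: 480·107 + 319·(-161) = 1)
The row with r = 1 (the gcd) gives the Bezout coefficients s = 107, t = -161.
Result: 480 · (107) + 319 · (-161) = 1.

gcd(480, 319) = 1; s = 107, t = -161 (check: 480·107 + 319·(-161) = 1).


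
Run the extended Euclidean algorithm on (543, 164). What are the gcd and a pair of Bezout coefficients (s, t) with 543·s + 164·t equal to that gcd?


Euclidean algorithm on (543, 164) — divide until remainder is 0:
  543 = 3 · 164 + 51
  164 = 3 · 51 + 11
  51 = 4 · 11 + 7
  11 = 1 · 7 + 4
  7 = 1 · 4 + 3
  4 = 1 · 3 + 1
  3 = 3 · 1 + 0
gcd(543, 164) = 1.
Track Bezout coefficients alongside the remainders: start with r₀ = 543 = a·1 + b·0 (s = 1, t = 0) and r₁ = 164 = a·0 + b·1 (s = 0, t = 1); each new remainder r_{k+1} = r_{k-1} − q_k·r_k inherits s_{k+1} = s_{k-1} − q_k·s_k, t_{k+1} = t_{k-1} − q_k·t_k, so r_k = a·s_k + b·t_k at every step:
  q = 3: r = 51, s = 1 − 3·0 = 1, t = 0 − 3·1 = -3  (check: 543·1 + 164·(-3) = 51)
  q = 3: r = 11, s = 0 − 3·1 = -3, t = 1 − 3·(-3) = 10  (check: 543·(-3) + 164·10 = 11)
  q = 4: r = 7, s = 1 − 4·(-3) = 13, t = -3 − 4·10 = -43  (check: 543·13 + 164·(-43) = 7)
  q = 1: r = 4, s = -3 − 1·13 = -16, t = 10 − 1·(-43) = 53  (check: 543·(-16) + 164·53 = 4)
  q = 1: r = 3, s = 13 − 1·(-16) = 29, t = -43 − 1·53 = -96  (check: 543·29 + 164·(-96) = 3)
  q = 1: r = 1, s = -16 − 1·29 = -45, t = 53 − 1·(-96) = 149  (check: 543·(-45) + 164·149 = 1)
The row with r = 1 (the gcd) gives the Bezout coefficients s = -45, t = 149.
Result: 543 · (-45) + 164 · (149) = 1.

gcd(543, 164) = 1; s = -45, t = 149 (check: 543·(-45) + 164·149 = 1).


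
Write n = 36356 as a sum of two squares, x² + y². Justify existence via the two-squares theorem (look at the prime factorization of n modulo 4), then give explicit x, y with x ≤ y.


Step 1: Factor n = 36356 = 2^2 · 61 · 149.
Step 2: Check the mod-4 condition on each prime factor: 2 = 2 (special); 61 ≡ 1 (mod 4), exponent 1; 149 ≡ 1 (mod 4), exponent 1.
All primes ≡ 3 (mod 4) appear to even exponent (or don't appear), so by the two-squares theorem n IS expressible as a sum of two squares.
Step 3: Build a representation. Group n = k² · m with k = 2 and m = 61 · 149 = 9089 (a product of primes ≡ 1 (mod 4)); a representation of m scales to one of n via (k·x)² + (k·y)² = k²(x² + y²). Each prime p ≡ 1 (mod 4) is itself a sum of two squares; find a² by testing p − a² for a perfect square:
  61: 61 − 1² = 60, 61 − 2² = 57, 61 − 3² = 52, 61 − 4² = 45, 61 − 5² = 36 = 6² ⇒ 61 = 5² + 6².
  149: 149 − 1² = 148, 149 − 2² = 145, 149 − 3² = 140, 149 − 4² = 133, 149 − 5² = 124, 149 − 6² = 113, 149 − 7² = 100 = 10² ⇒ 149 = 7² + 10².
  Combine using the Brahmagupta–Fibonacci identity (a² + b²)(c² + d²) = (ac − bd)² + (ad + bc)² = (ac + bd)² + (ad − bc)²:
  61 · 149 = 9089: from (5² + 6²)(7² + 10²), take (5·7 − 6·10, 5·10 + 6·7) = (35 − 60, 50 + 42) = (-25, 92); dropping signs (only squares matter) gives (25, 92); check 25² + 92² = 625 + 8464 = 9089 ✓.
  Scale by k = 2: (2·25, 2·92) = (50, 184).
Step 4: Order so x ≤ y and verify: 50² + 184² = 2500 + 33856 = 36356 = n. ✓

n = 36356 = 50² + 184² (one valid representation with x ≤ y).


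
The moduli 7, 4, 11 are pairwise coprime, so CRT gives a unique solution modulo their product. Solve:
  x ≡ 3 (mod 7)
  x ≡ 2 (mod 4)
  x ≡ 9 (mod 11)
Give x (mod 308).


Moduli 7, 4, 11 are pairwise coprime; by CRT there is a unique solution modulo M = 7 · 4 · 11 = 308.
Solve pairwise, accumulating the modulus:
  Start with x ≡ 3 (mod 7).
  Combine with x ≡ 2 (mod 4): since gcd(7, 4) = 1, we get a unique residue mod 28.
    Write x = 3 + 7·t and substitute into x ≡ 2 (mod 4): 7·t ≡ 2 − 3 = -1 (mod 4).
    Reduce coefficients mod 4: 3·t ≡ 3 (mod 4).
    The inverse of 3 mod 4 is 3 (since 3·3 = 9 = 2·4 + 1), so t ≡ 3·3 = 9 ≡ 1 (mod 4).
    Then x = 3 + 7·1 = 10, valid modulo lcm(7, 4) = 28: x ≡ 10 (mod 28).
  Combine with x ≡ 9 (mod 11): since gcd(28, 11) = 1, we get a unique residue mod 308.
    Write x = 10 + 28·t and substitute into x ≡ 9 (mod 11): 28·t ≡ 9 − 10 = -1 (mod 11).
    Reduce coefficients mod 11: 6·t ≡ 10 (mod 11).
    The inverse of 6 mod 11 is 2 (since 6·2 = 12 = 1·11 + 1), so t ≡ 2·10 = 20 ≡ 9 (mod 11).
    Then x = 10 + 28·9 = 262, valid modulo lcm(28, 11) = 308: x ≡ 262 (mod 308).
Verify: 262 mod 7 = 3 ✓, 262 mod 4 = 2 ✓, 262 mod 11 = 9 ✓.

x ≡ 262 (mod 308).


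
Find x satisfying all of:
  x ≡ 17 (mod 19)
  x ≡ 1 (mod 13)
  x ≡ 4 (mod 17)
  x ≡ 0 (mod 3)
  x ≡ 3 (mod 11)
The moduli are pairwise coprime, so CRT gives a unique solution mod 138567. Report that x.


Product of moduli M = 19 · 13 · 17 · 3 · 11 = 138567.
Merge one congruence at a time:
  Start: x ≡ 17 (mod 19).
  Combine with x ≡ 1 (mod 13); new modulus lcm = 247.
    Write x = 17 + 19·t and substitute into x ≡ 1 (mod 13): 19·t ≡ 1 − 17 = -16 (mod 13).
    Reduce coefficients mod 13: 6·t ≡ 10 (mod 13).
    The inverse of 6 mod 13 is 11 (since 6·11 = 66 = 5·13 + 1), so t ≡ 11·10 = 110 ≡ 6 (mod 13).
    Then x = 17 + 19·6 = 131, valid modulo lcm(19, 13) = 247: x ≡ 131 (mod 247).
  Combine with x ≡ 4 (mod 17); new modulus lcm = 4199.
    Write x = 131 + 247·t and substitute into x ≡ 4 (mod 17): 247·t ≡ 4 − 131 = -127 (mod 17).
    Reduce coefficients mod 17: 9·t ≡ 9 (mod 17).
    The inverse of 9 mod 17 is 2 (since 9·2 = 18 = 1·17 + 1), so t ≡ 2·9 = 18 ≡ 1 (mod 17).
    Then x = 131 + 247·1 = 378, valid modulo lcm(247, 17) = 4199: x ≡ 378 (mod 4199).
  Combine with x ≡ 0 (mod 3); new modulus lcm = 12597.
    Write x = 378 + 4199·t and substitute into x ≡ 0 (mod 3): 4199·t ≡ 0 − 378 = -378 (mod 3).
    Reduce coefficients mod 3: 2·t ≡ 0 (mod 3).
    The inverse of 2 mod 3 is 2 (since 2·2 = 4 = 1·3 + 1), so t ≡ 2·0 = 0 ≡ 0 (mod 3).
    Then x = 378 + 4199·0 = 378, valid modulo lcm(4199, 3) = 12597: x ≡ 378 (mod 12597).
  Combine with x ≡ 3 (mod 11); new modulus lcm = 138567.
    Write x = 378 + 12597·t and substitute into x ≡ 3 (mod 11): 12597·t ≡ 3 − 378 = -375 (mod 11).
    Reduce coefficients mod 11: 2·t ≡ 10 (mod 11).
    The inverse of 2 mod 11 is 6 (since 2·6 = 12 = 1·11 + 1), so t ≡ 6·10 = 60 ≡ 5 (mod 11).
    Then x = 378 + 12597·5 = 63363, valid modulo lcm(12597, 11) = 138567: x ≡ 63363 (mod 138567).
Verify against each original: 63363 mod 19 = 17, 63363 mod 13 = 1, 63363 mod 17 = 4, 63363 mod 3 = 0, 63363 mod 11 = 3.

x ≡ 63363 (mod 138567).


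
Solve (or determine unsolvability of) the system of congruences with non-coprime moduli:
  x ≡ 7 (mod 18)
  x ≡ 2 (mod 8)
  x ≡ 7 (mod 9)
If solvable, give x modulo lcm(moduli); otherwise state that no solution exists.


Moduli 18, 8, 9 are not pairwise coprime, so CRT works modulo lcm(m_i) when all pairwise compatibility conditions hold.
Pairwise compatibility: gcd(m_i, m_j) must divide a_i - a_j for every pair.
Merge one congruence at a time:
  Start: x ≡ 7 (mod 18).
  Combine with x ≡ 2 (mod 8): gcd(18, 8) = 2, and 2 - 7 = -5 is NOT divisible by 2.
    ⇒ system is inconsistent (no integer solution).

No solution (the system is inconsistent).


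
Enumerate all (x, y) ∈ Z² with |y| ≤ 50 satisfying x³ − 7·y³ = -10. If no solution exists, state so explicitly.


The equation is x³ - 7y³ = -10. For fixed y, x³ = 7·y³ − 10, so a solution requires the RHS to be a perfect cube.
Strategy: iterate y from -50 to 50, compute RHS = 7·y³ − 10, and check whether it is a (positive or negative) perfect cube.
Check small values of y:
  y = 0: RHS = -10 is not a perfect cube.
  y = 1: RHS = -3 is not a perfect cube.
  y = -1: RHS = -17 is not a perfect cube.
  y = 2: RHS = 46 is not a perfect cube.
  y = -2: RHS = -66 is not a perfect cube.
  y = 3: RHS = 179 is not a perfect cube.
  y = -3: RHS = -199 is not a perfect cube.
Continuing the search up to |y| = 50 finds no solutions either.
No (x, y) in the scanned range satisfies the equation.

No integer solutions with |y| ≤ 50.


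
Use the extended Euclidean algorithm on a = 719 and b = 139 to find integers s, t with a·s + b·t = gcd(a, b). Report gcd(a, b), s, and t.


Euclidean algorithm on (719, 139) — divide until remainder is 0:
  719 = 5 · 139 + 24
  139 = 5 · 24 + 19
  24 = 1 · 19 + 5
  19 = 3 · 5 + 4
  5 = 1 · 4 + 1
  4 = 4 · 1 + 0
gcd(719, 139) = 1.
Track Bezout coefficients alongside the remainders: start with r₀ = 719 = a·1 + b·0 (s = 1, t = 0) and r₁ = 139 = a·0 + b·1 (s = 0, t = 1); each new remainder r_{k+1} = r_{k-1} − q_k·r_k inherits s_{k+1} = s_{k-1} − q_k·s_k, t_{k+1} = t_{k-1} − q_k·t_k, so r_k = a·s_k + b·t_k at every step:
  q = 5: r = 24, s = 1 − 5·0 = 1, t = 0 − 5·1 = -5  (check: 719·1 + 139·(-5) = 24)
  q = 5: r = 19, s = 0 − 5·1 = -5, t = 1 − 5·(-5) = 26  (check: 719·(-5) + 139·26 = 19)
  q = 1: r = 5, s = 1 − 1·(-5) = 6, t = -5 − 1·26 = -31  (check: 719·6 + 139·(-31) = 5)
  q = 3: r = 4, s = -5 − 3·6 = -23, t = 26 − 3·(-31) = 119  (check: 719·(-23) + 139·119 = 4)
  q = 1: r = 1, s = 6 − 1·(-23) = 29, t = -31 − 1·119 = -150  (check: 719·29 + 139·(-150) = 1)
The row with r = 1 (the gcd) gives the Bezout coefficients s = 29, t = -150.
Result: 719 · (29) + 139 · (-150) = 1.

gcd(719, 139) = 1; s = 29, t = -150 (check: 719·29 + 139·(-150) = 1).


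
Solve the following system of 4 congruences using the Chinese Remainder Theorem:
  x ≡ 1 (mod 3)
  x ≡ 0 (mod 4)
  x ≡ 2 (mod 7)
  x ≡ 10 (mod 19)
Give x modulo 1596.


Product of moduli M = 3 · 4 · 7 · 19 = 1596.
Merge one congruence at a time:
  Start: x ≡ 1 (mod 3).
  Combine with x ≡ 0 (mod 4); new modulus lcm = 12.
    Write x = 1 + 3·t and substitute into x ≡ 0 (mod 4): 3·t ≡ 0 − 1 = -1 (mod 4).
    Reduce coefficients mod 4: 3·t ≡ 3 (mod 4).
    The inverse of 3 mod 4 is 3 (since 3·3 = 9 = 2·4 + 1), so t ≡ 3·3 = 9 ≡ 1 (mod 4).
    Then x = 1 + 3·1 = 4, valid modulo lcm(3, 4) = 12: x ≡ 4 (mod 12).
  Combine with x ≡ 2 (mod 7); new modulus lcm = 84.
    Write x = 4 + 12·t and substitute into x ≡ 2 (mod 7): 12·t ≡ 2 − 4 = -2 (mod 7).
    Reduce coefficients mod 7: 5·t ≡ 5 (mod 7).
    The inverse of 5 mod 7 is 3 (since 5·3 = 15 = 2·7 + 1), so t ≡ 3·5 = 15 ≡ 1 (mod 7).
    Then x = 4 + 12·1 = 16, valid modulo lcm(12, 7) = 84: x ≡ 16 (mod 84).
  Combine with x ≡ 10 (mod 19); new modulus lcm = 1596.
    Write x = 16 + 84·t and substitute into x ≡ 10 (mod 19): 84·t ≡ 10 − 16 = -6 (mod 19).
    Reduce coefficients mod 19: 8·t ≡ 13 (mod 19).
    The inverse of 8 mod 19 is 12 (since 8·12 = 96 = 5·19 + 1), so t ≡ 12·13 = 156 ≡ 4 (mod 19).
    Then x = 16 + 84·4 = 352, valid modulo lcm(84, 19) = 1596: x ≡ 352 (mod 1596).
Verify against each original: 352 mod 3 = 1, 352 mod 4 = 0, 352 mod 7 = 2, 352 mod 19 = 10.

x ≡ 352 (mod 1596).
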